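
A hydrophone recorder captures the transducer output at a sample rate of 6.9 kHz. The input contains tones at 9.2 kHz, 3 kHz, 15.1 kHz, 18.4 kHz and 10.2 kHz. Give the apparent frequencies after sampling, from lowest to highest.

1.3 kHz, 2.3 kHz, 3 kHz, 3.3 kHz

fs/2 = 3.45 kHz.
9.2 kHz mod fs = 2.3 kHz.
2.3 kHz ≤ fs/2 = 3.45 kHz, appears at 2.3 kHz.
3 kHz ≤ fs/2 = 3.45 kHz, passes unchanged.
15.1 kHz mod fs = 1.3 kHz.
1.3 kHz ≤ fs/2 = 3.45 kHz, appears at 1.3 kHz.
18.4 kHz mod fs = 4.6 kHz.
4.6 kHz > fs/2 = 3.45 kHz, folds to fs − 4.6 kHz = 2.3 kHz.
10.2 kHz mod fs = 3.3 kHz.
3.3 kHz ≤ fs/2 = 3.45 kHz, appears at 3.3 kHz.
Distinct values: {1.3 kHz, 2.3 kHz, 3 kHz, 3.3 kHz}.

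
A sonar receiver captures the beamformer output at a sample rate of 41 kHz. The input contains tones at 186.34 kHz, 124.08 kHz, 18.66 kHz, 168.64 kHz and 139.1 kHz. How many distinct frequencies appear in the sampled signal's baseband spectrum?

4

fs/2 = 20.5 kHz.
186.34 kHz mod fs = 22.34 kHz.
22.34 kHz > fs/2 = 20.5 kHz, folds to fs − 22.34 kHz = 18.66 kHz.
124.08 kHz mod fs = 1.08 kHz.
1.08 kHz ≤ fs/2 = 20.5 kHz, appears at 1.08 kHz.
18.66 kHz ≤ fs/2 = 20.5 kHz, passes unchanged.
168.64 kHz mod fs = 4.64 kHz.
4.64 kHz ≤ fs/2 = 20.5 kHz, appears at 4.64 kHz.
139.1 kHz mod fs = 16.1 kHz.
16.1 kHz ≤ fs/2 = 20.5 kHz, appears at 16.1 kHz.
Distinct values: {1.08 kHz, 4.64 kHz, 16.1 kHz, 18.66 kHz} → 4.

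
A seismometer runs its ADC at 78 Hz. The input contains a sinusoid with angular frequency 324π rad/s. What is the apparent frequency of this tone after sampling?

ω = 324π rad/s → f = ω/(2π) = 162 Hz.
162 Hz mod fs = 6 Hz.
6 Hz ≤ fs/2 = 39 Hz, appears at 6 Hz.

6 Hz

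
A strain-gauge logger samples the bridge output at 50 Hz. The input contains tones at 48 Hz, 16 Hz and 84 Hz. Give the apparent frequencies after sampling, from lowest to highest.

2 Hz, 16 Hz

fs/2 = 25 Hz.
48 Hz > fs/2 = 25 Hz, folds to fs − 48 Hz = 2 Hz.
16 Hz ≤ fs/2 = 25 Hz, passes unchanged.
84 Hz mod fs = 34 Hz.
34 Hz > fs/2 = 25 Hz, folds to fs − 34 Hz = 16 Hz.
Distinct values: {2 Hz, 16 Hz}.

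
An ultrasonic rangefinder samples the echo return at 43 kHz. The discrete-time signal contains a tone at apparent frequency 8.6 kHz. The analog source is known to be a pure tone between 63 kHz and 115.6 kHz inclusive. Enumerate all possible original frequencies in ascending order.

77.4 kHz, 94.6 kHz

Frequencies that alias to 8.6 kHz are k·fs ± 8.6 kHz for integer k ≥ 0.
k=0: 8.6 kHz.
k=1: 34.4 kHz, 51.6 kHz.
k=2: 77.4 kHz, 94.6 kHz.
k=3: 120.4 kHz, 137.6 kHz.
Within [63 kHz, 115.6 kHz]: 77.4 kHz, 94.6 kHz.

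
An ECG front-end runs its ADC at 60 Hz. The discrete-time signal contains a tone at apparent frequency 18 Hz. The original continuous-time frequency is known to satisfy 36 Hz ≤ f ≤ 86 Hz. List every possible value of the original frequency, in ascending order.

Frequencies that alias to 18 Hz are k·fs ± 18 Hz for integer k ≥ 0.
k=0: 18 Hz.
k=1: 42 Hz, 78 Hz.
k=2: 102 Hz, 138 Hz.
Within [36 Hz, 86 Hz]: 42 Hz, 78 Hz.

42 Hz, 78 Hz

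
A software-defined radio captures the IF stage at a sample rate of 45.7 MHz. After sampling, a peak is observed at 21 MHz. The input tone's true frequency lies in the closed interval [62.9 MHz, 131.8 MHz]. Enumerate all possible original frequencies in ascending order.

Frequencies that alias to 21 MHz are k·fs ± 21 MHz for integer k ≥ 0.
k=0: 21 MHz.
k=1: 24.7 MHz, 66.7 MHz.
k=2: 70.4 MHz, 112.4 MHz.
k=3: 116.1 MHz, 158.1 MHz.
k=4: 161.8 MHz, 203.8 MHz.
Within [62.9 MHz, 131.8 MHz]: 66.7 MHz, 70.4 MHz, 112.4 MHz, 116.1 MHz.

66.7 MHz, 70.4 MHz, 112.4 MHz, 116.1 MHz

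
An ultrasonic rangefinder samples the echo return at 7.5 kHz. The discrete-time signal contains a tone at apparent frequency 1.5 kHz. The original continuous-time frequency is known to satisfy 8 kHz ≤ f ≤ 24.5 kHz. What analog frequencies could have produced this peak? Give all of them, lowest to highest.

9 kHz, 13.5 kHz, 16.5 kHz, 21 kHz, 24 kHz

Frequencies that alias to 1.5 kHz are k·fs ± 1.5 kHz for integer k ≥ 0.
k=0: 1.5 kHz.
k=1: 6 kHz, 9 kHz.
k=2: 13.5 kHz, 16.5 kHz.
k=3: 21 kHz, 24 kHz.
k=4: 28.5 kHz, 31.5 kHz.
Within [8 kHz, 24.5 kHz]: 9 kHz, 13.5 kHz, 16.5 kHz, 21 kHz, 24 kHz.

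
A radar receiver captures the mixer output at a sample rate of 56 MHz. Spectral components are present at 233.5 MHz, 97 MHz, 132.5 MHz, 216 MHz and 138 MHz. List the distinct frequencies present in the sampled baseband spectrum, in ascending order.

8 MHz, 9.5 MHz, 15 MHz, 20.5 MHz, 26 MHz

fs/2 = 28 MHz.
233.5 MHz mod fs = 9.5 MHz.
9.5 MHz ≤ fs/2 = 28 MHz, appears at 9.5 MHz.
97 MHz mod fs = 41 MHz.
41 MHz > fs/2 = 28 MHz, folds to fs − 41 MHz = 15 MHz.
132.5 MHz mod fs = 20.5 MHz.
20.5 MHz ≤ fs/2 = 28 MHz, appears at 20.5 MHz.
216 MHz mod fs = 48 MHz.
48 MHz > fs/2 = 28 MHz, folds to fs − 48 MHz = 8 MHz.
138 MHz mod fs = 26 MHz.
26 MHz ≤ fs/2 = 28 MHz, appears at 26 MHz.
Distinct values: {8 MHz, 9.5 MHz, 15 MHz, 20.5 MHz, 26 MHz}.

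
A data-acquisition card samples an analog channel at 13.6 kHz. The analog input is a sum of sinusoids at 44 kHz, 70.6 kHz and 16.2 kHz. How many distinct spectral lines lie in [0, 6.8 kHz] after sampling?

fs/2 = 6.8 kHz.
44 kHz mod fs = 3.2 kHz.
3.2 kHz ≤ fs/2 = 6.8 kHz, appears at 3.2 kHz.
70.6 kHz mod fs = 2.6 kHz.
2.6 kHz ≤ fs/2 = 6.8 kHz, appears at 2.6 kHz.
16.2 kHz mod fs = 2.6 kHz.
2.6 kHz ≤ fs/2 = 6.8 kHz, appears at 2.6 kHz.
Distinct values: {2.6 kHz, 3.2 kHz} → 2.

2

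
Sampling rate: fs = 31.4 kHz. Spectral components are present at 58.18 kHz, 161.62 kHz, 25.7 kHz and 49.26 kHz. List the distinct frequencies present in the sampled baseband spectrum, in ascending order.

4.62 kHz, 5.7 kHz, 13.54 kHz

fs/2 = 15.7 kHz.
58.18 kHz mod fs = 26.78 kHz.
26.78 kHz > fs/2 = 15.7 kHz, folds to fs − 26.78 kHz = 4.62 kHz.
161.62 kHz mod fs = 4.62 kHz.
4.62 kHz ≤ fs/2 = 15.7 kHz, appears at 4.62 kHz.
25.7 kHz > fs/2 = 15.7 kHz, folds to fs − 25.7 kHz = 5.7 kHz.
49.26 kHz mod fs = 17.86 kHz.
17.86 kHz > fs/2 = 15.7 kHz, folds to fs − 17.86 kHz = 13.54 kHz.
Distinct values: {4.62 kHz, 5.7 kHz, 13.54 kHz}.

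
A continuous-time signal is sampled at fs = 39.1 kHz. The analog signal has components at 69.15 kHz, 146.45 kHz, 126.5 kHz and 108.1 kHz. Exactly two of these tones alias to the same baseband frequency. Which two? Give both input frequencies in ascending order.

108.1 kHz, 126.5 kHz

fs/2 = 19.55 kHz.
69.15 kHz mod fs = 30.05 kHz.
30.05 kHz > fs/2 = 19.55 kHz, folds to fs − 30.05 kHz = 9.05 kHz.
146.45 kHz mod fs = 29.15 kHz.
29.15 kHz > fs/2 = 19.55 kHz, folds to fs − 29.15 kHz = 9.95 kHz.
126.5 kHz mod fs = 9.2 kHz.
9.2 kHz ≤ fs/2 = 19.55 kHz, appears at 9.2 kHz.
108.1 kHz mod fs = 29.9 kHz.
29.9 kHz > fs/2 = 19.55 kHz, folds to fs − 29.9 kHz = 9.2 kHz.
108.1 kHz and 126.5 kHz both map to 9.2 kHz.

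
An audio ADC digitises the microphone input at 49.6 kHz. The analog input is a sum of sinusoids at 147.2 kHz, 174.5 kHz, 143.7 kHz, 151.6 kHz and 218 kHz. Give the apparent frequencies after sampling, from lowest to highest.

1.6 kHz, 2.8 kHz, 5.1 kHz, 19.6 kHz, 23.9 kHz

fs/2 = 24.8 kHz.
147.2 kHz mod fs = 48 kHz.
48 kHz > fs/2 = 24.8 kHz, folds to fs − 48 kHz = 1.6 kHz.
174.5 kHz mod fs = 25.7 kHz.
25.7 kHz > fs/2 = 24.8 kHz, folds to fs − 25.7 kHz = 23.9 kHz.
143.7 kHz mod fs = 44.5 kHz.
44.5 kHz > fs/2 = 24.8 kHz, folds to fs − 44.5 kHz = 5.1 kHz.
151.6 kHz mod fs = 2.8 kHz.
2.8 kHz ≤ fs/2 = 24.8 kHz, appears at 2.8 kHz.
218 kHz mod fs = 19.6 kHz.
19.6 kHz ≤ fs/2 = 24.8 kHz, appears at 19.6 kHz.
Distinct values: {1.6 kHz, 2.8 kHz, 5.1 kHz, 19.6 kHz, 23.9 kHz}.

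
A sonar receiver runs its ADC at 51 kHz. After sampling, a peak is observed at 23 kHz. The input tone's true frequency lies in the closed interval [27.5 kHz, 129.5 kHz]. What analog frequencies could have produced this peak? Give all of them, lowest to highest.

28 kHz, 74 kHz, 79 kHz, 125 kHz

Frequencies that alias to 23 kHz are k·fs ± 23 kHz for integer k ≥ 0.
k=0: 23 kHz.
k=1: 28 kHz, 74 kHz.
k=2: 79 kHz, 125 kHz.
k=3: 130 kHz, 176 kHz.
Within [27.5 kHz, 129.5 kHz]: 28 kHz, 74 kHz, 79 kHz, 125 kHz.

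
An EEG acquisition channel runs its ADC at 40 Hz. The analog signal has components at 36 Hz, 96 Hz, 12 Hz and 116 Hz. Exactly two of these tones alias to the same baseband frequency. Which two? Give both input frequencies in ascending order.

36 Hz, 116 Hz

fs/2 = 20 Hz.
36 Hz > fs/2 = 20 Hz, folds to fs − 36 Hz = 4 Hz.
96 Hz mod fs = 16 Hz.
16 Hz ≤ fs/2 = 20 Hz, appears at 16 Hz.
12 Hz ≤ fs/2 = 20 Hz, passes unchanged.
116 Hz mod fs = 36 Hz.
36 Hz > fs/2 = 20 Hz, folds to fs − 36 Hz = 4 Hz.
36 Hz and 116 Hz both map to 4 Hz.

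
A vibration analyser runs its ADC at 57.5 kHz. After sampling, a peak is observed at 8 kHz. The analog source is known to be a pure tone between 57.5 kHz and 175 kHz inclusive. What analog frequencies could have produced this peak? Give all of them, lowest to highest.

Frequencies that alias to 8 kHz are k·fs ± 8 kHz for integer k ≥ 0.
k=0: 8 kHz.
k=1: 49.5 kHz, 65.5 kHz.
k=2: 107 kHz, 123 kHz.
k=3: 164.5 kHz, 180.5 kHz.
k=4: 222 kHz, 238 kHz.
Within [57.5 kHz, 175 kHz]: 65.5 kHz, 107 kHz, 123 kHz, 164.5 kHz.

65.5 kHz, 107 kHz, 123 kHz, 164.5 kHz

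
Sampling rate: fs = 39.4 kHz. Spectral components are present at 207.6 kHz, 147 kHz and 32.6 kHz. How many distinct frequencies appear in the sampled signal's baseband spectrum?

2

fs/2 = 19.7 kHz.
207.6 kHz mod fs = 10.6 kHz.
10.6 kHz ≤ fs/2 = 19.7 kHz, appears at 10.6 kHz.
147 kHz mod fs = 28.8 kHz.
28.8 kHz > fs/2 = 19.7 kHz, folds to fs − 28.8 kHz = 10.6 kHz.
32.6 kHz > fs/2 = 19.7 kHz, folds to fs − 32.6 kHz = 6.8 kHz.
Distinct values: {6.8 kHz, 10.6 kHz} → 2.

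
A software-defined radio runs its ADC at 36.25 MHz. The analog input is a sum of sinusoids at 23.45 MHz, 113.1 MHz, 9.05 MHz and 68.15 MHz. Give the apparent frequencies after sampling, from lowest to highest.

fs/2 = 18.125 MHz.
23.45 MHz > fs/2 = 18.125 MHz, folds to fs − 23.45 MHz = 12.8 MHz.
113.1 MHz mod fs = 4.35 MHz.
4.35 MHz ≤ fs/2 = 18.125 MHz, appears at 4.35 MHz.
9.05 MHz ≤ fs/2 = 18.125 MHz, passes unchanged.
68.15 MHz mod fs = 31.9 MHz.
31.9 MHz > fs/2 = 18.125 MHz, folds to fs − 31.9 MHz = 4.35 MHz.
Distinct values: {4.35 MHz, 9.05 MHz, 12.8 MHz}.

4.35 MHz, 9.05 MHz, 12.8 MHz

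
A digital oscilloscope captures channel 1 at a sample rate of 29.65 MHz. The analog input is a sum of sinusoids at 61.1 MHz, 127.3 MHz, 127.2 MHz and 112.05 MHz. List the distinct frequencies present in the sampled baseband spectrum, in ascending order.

1.8 MHz, 6.55 MHz, 8.6 MHz, 8.7 MHz

fs/2 = 14.825 MHz.
61.1 MHz mod fs = 1.8 MHz.
1.8 MHz ≤ fs/2 = 14.825 MHz, appears at 1.8 MHz.
127.3 MHz mod fs = 8.7 MHz.
8.7 MHz ≤ fs/2 = 14.825 MHz, appears at 8.7 MHz.
127.2 MHz mod fs = 8.6 MHz.
8.6 MHz ≤ fs/2 = 14.825 MHz, appears at 8.6 MHz.
112.05 MHz mod fs = 23.1 MHz.
23.1 MHz > fs/2 = 14.825 MHz, folds to fs − 23.1 MHz = 6.55 MHz.
Distinct values: {1.8 MHz, 6.55 MHz, 8.6 MHz, 8.7 MHz}.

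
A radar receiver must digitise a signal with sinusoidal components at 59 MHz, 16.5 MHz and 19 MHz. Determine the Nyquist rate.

118 MHz

Highest-frequency component: 59 MHz.
Nyquist rate = 2 × 59 MHz = 118 MHz.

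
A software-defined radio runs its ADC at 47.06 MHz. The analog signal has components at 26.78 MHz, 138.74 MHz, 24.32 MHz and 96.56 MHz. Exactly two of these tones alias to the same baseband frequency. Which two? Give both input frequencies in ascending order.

fs/2 = 23.53 MHz.
26.78 MHz > fs/2 = 23.53 MHz, folds to fs − 26.78 MHz = 20.28 MHz.
138.74 MHz mod fs = 44.62 MHz.
44.62 MHz > fs/2 = 23.53 MHz, folds to fs − 44.62 MHz = 2.44 MHz.
24.32 MHz > fs/2 = 23.53 MHz, folds to fs − 24.32 MHz = 22.74 MHz.
96.56 MHz mod fs = 2.44 MHz.
2.44 MHz ≤ fs/2 = 23.53 MHz, appears at 2.44 MHz.
96.56 MHz and 138.74 MHz both map to 2.44 MHz.

96.56 MHz, 138.74 MHz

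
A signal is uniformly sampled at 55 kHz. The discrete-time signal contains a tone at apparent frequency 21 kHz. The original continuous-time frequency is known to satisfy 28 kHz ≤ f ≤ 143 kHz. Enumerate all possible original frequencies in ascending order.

Frequencies that alias to 21 kHz are k·fs ± 21 kHz for integer k ≥ 0.
k=0: 21 kHz.
k=1: 34 kHz, 76 kHz.
k=2: 89 kHz, 131 kHz.
k=3: 144 kHz, 186 kHz.
Within [28 kHz, 143 kHz]: 34 kHz, 76 kHz, 89 kHz, 131 kHz.

34 kHz, 76 kHz, 89 kHz, 131 kHz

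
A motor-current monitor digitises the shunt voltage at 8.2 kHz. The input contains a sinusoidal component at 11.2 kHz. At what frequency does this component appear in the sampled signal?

3 kHz

11.2 kHz mod fs = 3 kHz.
3 kHz ≤ fs/2 = 4.1 kHz, appears at 3 kHz.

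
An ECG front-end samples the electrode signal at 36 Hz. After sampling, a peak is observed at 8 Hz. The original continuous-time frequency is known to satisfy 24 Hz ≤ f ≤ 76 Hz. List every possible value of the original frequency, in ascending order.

Frequencies that alias to 8 Hz are k·fs ± 8 Hz for integer k ≥ 0.
k=0: 8 Hz.
k=1: 28 Hz, 44 Hz.
k=2: 64 Hz, 80 Hz.
k=3: 100 Hz, 116 Hz.
Within [24 Hz, 76 Hz]: 28 Hz, 44 Hz, 64 Hz.

28 Hz, 44 Hz, 64 Hz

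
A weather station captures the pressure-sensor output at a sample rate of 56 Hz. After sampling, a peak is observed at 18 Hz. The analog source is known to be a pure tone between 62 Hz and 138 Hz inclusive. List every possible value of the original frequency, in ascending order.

Frequencies that alias to 18 Hz are k·fs ± 18 Hz for integer k ≥ 0.
k=0: 18 Hz.
k=1: 38 Hz, 74 Hz.
k=2: 94 Hz, 130 Hz.
k=3: 150 Hz, 186 Hz.
Within [62 Hz, 138 Hz]: 74 Hz, 94 Hz, 130 Hz.

74 Hz, 94 Hz, 130 Hz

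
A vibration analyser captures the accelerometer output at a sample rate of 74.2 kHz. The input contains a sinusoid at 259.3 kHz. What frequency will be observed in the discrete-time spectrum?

259.3 kHz mod fs = 36.7 kHz.
36.7 kHz ≤ fs/2 = 37.1 kHz, appears at 36.7 kHz.

36.7 kHz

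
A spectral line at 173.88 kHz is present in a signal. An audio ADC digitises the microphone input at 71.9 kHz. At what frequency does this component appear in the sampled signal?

30.08 kHz

173.88 kHz mod fs = 30.08 kHz.
30.08 kHz ≤ fs/2 = 35.95 kHz, appears at 30.08 kHz.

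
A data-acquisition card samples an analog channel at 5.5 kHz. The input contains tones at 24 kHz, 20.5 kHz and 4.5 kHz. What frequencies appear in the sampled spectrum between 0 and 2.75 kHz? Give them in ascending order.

fs/2 = 2.75 kHz.
24 kHz mod fs = 2 kHz.
2 kHz ≤ fs/2 = 2.75 kHz, appears at 2 kHz.
20.5 kHz mod fs = 4 kHz.
4 kHz > fs/2 = 2.75 kHz, folds to fs − 4 kHz = 1.5 kHz.
4.5 kHz > fs/2 = 2.75 kHz, folds to fs − 4.5 kHz = 1 kHz.
Distinct values: {1 kHz, 1.5 kHz, 2 kHz}.

1 kHz, 1.5 kHz, 2 kHz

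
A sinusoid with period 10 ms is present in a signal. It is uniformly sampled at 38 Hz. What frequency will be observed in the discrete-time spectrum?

14 Hz

T = 10 ms → f = 1/T = 100 Hz.
100 Hz mod fs = 24 Hz.
24 Hz > fs/2 = 19 Hz, folds to fs − 24 Hz = 14 Hz.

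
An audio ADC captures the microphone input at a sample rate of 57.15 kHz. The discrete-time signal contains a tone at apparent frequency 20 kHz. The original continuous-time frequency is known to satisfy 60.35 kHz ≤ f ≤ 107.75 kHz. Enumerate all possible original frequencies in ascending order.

77.15 kHz, 94.3 kHz

Frequencies that alias to 20 kHz are k·fs ± 20 kHz for integer k ≥ 0.
k=0: 20 kHz.
k=1: 37.15 kHz, 77.15 kHz.
k=2: 94.3 kHz, 134.3 kHz.
k=3: 151.45 kHz, 191.45 kHz.
Within [60.35 kHz, 107.75 kHz]: 77.15 kHz, 94.3 kHz.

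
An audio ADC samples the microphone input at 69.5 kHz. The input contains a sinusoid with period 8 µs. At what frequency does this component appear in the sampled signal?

T = 8 µs → f = 1/T = 125 kHz.
125 kHz mod fs = 55.5 kHz.
55.5 kHz > fs/2 = 34.75 kHz, folds to fs − 55.5 kHz = 14 kHz.

14 kHz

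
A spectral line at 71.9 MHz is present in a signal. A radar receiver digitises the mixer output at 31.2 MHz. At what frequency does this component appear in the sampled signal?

9.5 MHz

71.9 MHz mod fs = 9.5 MHz.
9.5 MHz ≤ fs/2 = 15.6 MHz, appears at 9.5 MHz.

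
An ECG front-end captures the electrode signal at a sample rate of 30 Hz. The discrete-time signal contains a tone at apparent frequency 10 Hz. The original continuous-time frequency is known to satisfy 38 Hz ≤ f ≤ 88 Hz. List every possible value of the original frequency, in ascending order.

40 Hz, 50 Hz, 70 Hz, 80 Hz

Frequencies that alias to 10 Hz are k·fs ± 10 Hz for integer k ≥ 0.
k=0: 10 Hz.
k=1: 20 Hz, 40 Hz.
k=2: 50 Hz, 70 Hz.
k=3: 80 Hz, 100 Hz.
k=4: 110 Hz, 130 Hz.
Within [38 Hz, 88 Hz]: 40 Hz, 50 Hz, 70 Hz, 80 Hz.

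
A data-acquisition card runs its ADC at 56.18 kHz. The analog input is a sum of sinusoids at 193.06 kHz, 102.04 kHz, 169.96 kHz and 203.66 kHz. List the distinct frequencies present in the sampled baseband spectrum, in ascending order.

1.42 kHz, 10.32 kHz, 21.06 kHz, 24.52 kHz

fs/2 = 28.09 kHz.
193.06 kHz mod fs = 24.52 kHz.
24.52 kHz ≤ fs/2 = 28.09 kHz, appears at 24.52 kHz.
102.04 kHz mod fs = 45.86 kHz.
45.86 kHz > fs/2 = 28.09 kHz, folds to fs − 45.86 kHz = 10.32 kHz.
169.96 kHz mod fs = 1.42 kHz.
1.42 kHz ≤ fs/2 = 28.09 kHz, appears at 1.42 kHz.
203.66 kHz mod fs = 35.12 kHz.
35.12 kHz > fs/2 = 28.09 kHz, folds to fs − 35.12 kHz = 21.06 kHz.
Distinct values: {1.42 kHz, 10.32 kHz, 21.06 kHz, 24.52 kHz}.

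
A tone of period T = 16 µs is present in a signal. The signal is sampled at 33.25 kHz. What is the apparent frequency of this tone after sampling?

T = 16 µs → f = 1/T = 62.5 kHz.
62.5 kHz mod fs = 29.25 kHz.
29.25 kHz > fs/2 = 16.625 kHz, folds to fs − 29.25 kHz = 4 kHz.

4 kHz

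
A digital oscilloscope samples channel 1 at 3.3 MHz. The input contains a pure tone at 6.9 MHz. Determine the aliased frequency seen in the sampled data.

6.9 MHz mod fs = 0.3 MHz.
0.3 MHz ≤ fs/2 = 1.65 MHz, appears at 0.3 MHz.

0.3 MHz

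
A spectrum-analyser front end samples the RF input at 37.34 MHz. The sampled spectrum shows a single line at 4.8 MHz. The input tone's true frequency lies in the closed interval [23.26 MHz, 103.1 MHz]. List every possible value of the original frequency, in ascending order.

32.54 MHz, 42.14 MHz, 69.88 MHz, 79.48 MHz

Frequencies that alias to 4.8 MHz are k·fs ± 4.8 MHz for integer k ≥ 0.
k=0: 4.8 MHz.
k=1: 32.54 MHz, 42.14 MHz.
k=2: 69.88 MHz, 79.48 MHz.
k=3: 107.22 MHz, 116.82 MHz.
Within [23.26 MHz, 103.1 MHz]: 32.54 MHz, 42.14 MHz, 69.88 MHz, 79.48 MHz.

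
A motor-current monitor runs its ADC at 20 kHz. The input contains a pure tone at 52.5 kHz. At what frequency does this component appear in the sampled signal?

7.5 kHz

52.5 kHz mod fs = 12.5 kHz.
12.5 kHz > fs/2 = 10 kHz, folds to fs − 12.5 kHz = 7.5 kHz.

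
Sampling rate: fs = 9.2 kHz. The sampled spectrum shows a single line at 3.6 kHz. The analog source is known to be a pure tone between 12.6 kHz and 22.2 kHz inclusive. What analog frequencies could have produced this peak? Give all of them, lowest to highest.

12.8 kHz, 14.8 kHz, 22 kHz

Frequencies that alias to 3.6 kHz are k·fs ± 3.6 kHz for integer k ≥ 0.
k=0: 3.6 kHz.
k=1: 5.6 kHz, 12.8 kHz.
k=2: 14.8 kHz, 22 kHz.
k=3: 24 kHz, 31.2 kHz.
Within [12.6 kHz, 22.2 kHz]: 12.8 kHz, 14.8 kHz, 22 kHz.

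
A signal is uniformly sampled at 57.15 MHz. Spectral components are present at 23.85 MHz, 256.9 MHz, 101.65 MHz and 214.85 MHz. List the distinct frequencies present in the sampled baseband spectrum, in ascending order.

fs/2 = 28.575 MHz.
23.85 MHz ≤ fs/2 = 28.575 MHz, passes unchanged.
256.9 MHz mod fs = 28.3 MHz.
28.3 MHz ≤ fs/2 = 28.575 MHz, appears at 28.3 MHz.
101.65 MHz mod fs = 44.5 MHz.
44.5 MHz > fs/2 = 28.575 MHz, folds to fs − 44.5 MHz = 12.65 MHz.
214.85 MHz mod fs = 43.4 MHz.
43.4 MHz > fs/2 = 28.575 MHz, folds to fs − 43.4 MHz = 13.75 MHz.
Distinct values: {12.65 MHz, 13.75 MHz, 23.85 MHz, 28.3 MHz}.

12.65 MHz, 13.75 MHz, 23.85 MHz, 28.3 MHz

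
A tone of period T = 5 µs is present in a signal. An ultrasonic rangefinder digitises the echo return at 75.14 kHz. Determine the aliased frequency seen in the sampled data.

T = 5 µs → f = 1/T = 200 kHz.
200 kHz mod fs = 49.72 kHz.
49.72 kHz > fs/2 = 37.57 kHz, folds to fs − 49.72 kHz = 25.42 kHz.

25.42 kHz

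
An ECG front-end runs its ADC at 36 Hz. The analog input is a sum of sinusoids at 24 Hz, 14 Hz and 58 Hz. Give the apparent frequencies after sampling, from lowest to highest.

fs/2 = 18 Hz.
24 Hz > fs/2 = 18 Hz, folds to fs − 24 Hz = 12 Hz.
14 Hz ≤ fs/2 = 18 Hz, passes unchanged.
58 Hz mod fs = 22 Hz.
22 Hz > fs/2 = 18 Hz, folds to fs − 22 Hz = 14 Hz.
Distinct values: {12 Hz, 14 Hz}.

12 Hz, 14 Hz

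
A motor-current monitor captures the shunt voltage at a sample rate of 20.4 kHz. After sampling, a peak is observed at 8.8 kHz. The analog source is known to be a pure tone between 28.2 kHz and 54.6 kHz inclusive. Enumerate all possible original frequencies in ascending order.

29.2 kHz, 32 kHz, 49.6 kHz, 52.4 kHz

Frequencies that alias to 8.8 kHz are k·fs ± 8.8 kHz for integer k ≥ 0.
k=0: 8.8 kHz.
k=1: 11.6 kHz, 29.2 kHz.
k=2: 32 kHz, 49.6 kHz.
k=3: 52.4 kHz, 70 kHz.
k=4: 72.8 kHz, 90.4 kHz.
Within [28.2 kHz, 54.6 kHz]: 29.2 kHz, 32 kHz, 49.6 kHz, 52.4 kHz.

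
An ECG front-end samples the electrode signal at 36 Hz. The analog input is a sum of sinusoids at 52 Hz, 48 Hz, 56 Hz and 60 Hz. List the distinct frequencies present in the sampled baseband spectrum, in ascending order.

12 Hz, 16 Hz

fs/2 = 18 Hz.
52 Hz mod fs = 16 Hz.
16 Hz ≤ fs/2 = 18 Hz, appears at 16 Hz.
48 Hz mod fs = 12 Hz.
12 Hz ≤ fs/2 = 18 Hz, appears at 12 Hz.
56 Hz mod fs = 20 Hz.
20 Hz > fs/2 = 18 Hz, folds to fs − 20 Hz = 16 Hz.
60 Hz mod fs = 24 Hz.
24 Hz > fs/2 = 18 Hz, folds to fs − 24 Hz = 12 Hz.
Distinct values: {12 Hz, 16 Hz}.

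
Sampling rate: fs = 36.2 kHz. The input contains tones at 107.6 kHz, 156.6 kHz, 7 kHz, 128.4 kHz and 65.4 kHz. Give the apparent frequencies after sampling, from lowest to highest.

fs/2 = 18.1 kHz.
107.6 kHz mod fs = 35.2 kHz.
35.2 kHz > fs/2 = 18.1 kHz, folds to fs − 35.2 kHz = 1 kHz.
156.6 kHz mod fs = 11.8 kHz.
11.8 kHz ≤ fs/2 = 18.1 kHz, appears at 11.8 kHz.
7 kHz ≤ fs/2 = 18.1 kHz, passes unchanged.
128.4 kHz mod fs = 19.8 kHz.
19.8 kHz > fs/2 = 18.1 kHz, folds to fs − 19.8 kHz = 16.4 kHz.
65.4 kHz mod fs = 29.2 kHz.
29.2 kHz > fs/2 = 18.1 kHz, folds to fs − 29.2 kHz = 7 kHz.
Distinct values: {1 kHz, 7 kHz, 11.8 kHz, 16.4 kHz}.

1 kHz, 7 kHz, 11.8 kHz, 16.4 kHz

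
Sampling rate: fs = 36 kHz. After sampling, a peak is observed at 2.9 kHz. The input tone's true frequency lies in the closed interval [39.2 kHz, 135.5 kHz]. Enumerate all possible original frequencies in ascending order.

Frequencies that alias to 2.9 kHz are k·fs ± 2.9 kHz for integer k ≥ 0.
k=0: 2.9 kHz.
k=1: 33.1 kHz, 38.9 kHz.
k=2: 69.1 kHz, 74.9 kHz.
k=3: 105.1 kHz, 110.9 kHz.
k=4: 141.1 kHz, 146.9 kHz.
Within [39.2 kHz, 135.5 kHz]: 69.1 kHz, 74.9 kHz, 105.1 kHz, 110.9 kHz.

69.1 kHz, 74.9 kHz, 105.1 kHz, 110.9 kHz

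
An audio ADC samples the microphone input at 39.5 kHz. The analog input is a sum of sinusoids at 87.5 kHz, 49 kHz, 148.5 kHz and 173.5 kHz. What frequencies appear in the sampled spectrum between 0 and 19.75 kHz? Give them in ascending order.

8.5 kHz, 9.5 kHz, 15.5 kHz

fs/2 = 19.75 kHz.
87.5 kHz mod fs = 8.5 kHz.
8.5 kHz ≤ fs/2 = 19.75 kHz, appears at 8.5 kHz.
49 kHz mod fs = 9.5 kHz.
9.5 kHz ≤ fs/2 = 19.75 kHz, appears at 9.5 kHz.
148.5 kHz mod fs = 30 kHz.
30 kHz > fs/2 = 19.75 kHz, folds to fs − 30 kHz = 9.5 kHz.
173.5 kHz mod fs = 15.5 kHz.
15.5 kHz ≤ fs/2 = 19.75 kHz, appears at 15.5 kHz.
Distinct values: {8.5 kHz, 9.5 kHz, 15.5 kHz}.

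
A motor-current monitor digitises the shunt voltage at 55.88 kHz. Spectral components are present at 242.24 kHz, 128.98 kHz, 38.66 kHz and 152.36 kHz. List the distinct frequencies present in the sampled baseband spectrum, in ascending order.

15.28 kHz, 17.22 kHz, 18.72 kHz

fs/2 = 27.94 kHz.
242.24 kHz mod fs = 18.72 kHz.
18.72 kHz ≤ fs/2 = 27.94 kHz, appears at 18.72 kHz.
128.98 kHz mod fs = 17.22 kHz.
17.22 kHz ≤ fs/2 = 27.94 kHz, appears at 17.22 kHz.
38.66 kHz > fs/2 = 27.94 kHz, folds to fs − 38.66 kHz = 17.22 kHz.
152.36 kHz mod fs = 40.6 kHz.
40.6 kHz > fs/2 = 27.94 kHz, folds to fs − 40.6 kHz = 15.28 kHz.
Distinct values: {15.28 kHz, 17.22 kHz, 18.72 kHz}.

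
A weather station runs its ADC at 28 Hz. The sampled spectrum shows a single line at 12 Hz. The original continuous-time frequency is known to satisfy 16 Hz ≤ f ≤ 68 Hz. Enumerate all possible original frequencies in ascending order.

16 Hz, 40 Hz, 44 Hz, 68 Hz

Frequencies that alias to 12 Hz are k·fs ± 12 Hz for integer k ≥ 0.
k=0: 12 Hz.
k=1: 16 Hz, 40 Hz.
k=2: 44 Hz, 68 Hz.
k=3: 72 Hz, 96 Hz.
Within [16 Hz, 68 Hz]: 16 Hz, 40 Hz, 44 Hz, 68 Hz.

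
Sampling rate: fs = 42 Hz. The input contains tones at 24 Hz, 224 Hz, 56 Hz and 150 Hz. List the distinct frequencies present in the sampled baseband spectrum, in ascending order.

fs/2 = 21 Hz.
24 Hz > fs/2 = 21 Hz, folds to fs − 24 Hz = 18 Hz.
224 Hz mod fs = 14 Hz.
14 Hz ≤ fs/2 = 21 Hz, appears at 14 Hz.
56 Hz mod fs = 14 Hz.
14 Hz ≤ fs/2 = 21 Hz, appears at 14 Hz.
150 Hz mod fs = 24 Hz.
24 Hz > fs/2 = 21 Hz, folds to fs − 24 Hz = 18 Hz.
Distinct values: {14 Hz, 18 Hz}.

14 Hz, 18 Hz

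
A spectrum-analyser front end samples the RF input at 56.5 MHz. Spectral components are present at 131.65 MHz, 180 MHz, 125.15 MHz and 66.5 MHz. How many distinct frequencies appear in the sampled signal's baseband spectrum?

4

fs/2 = 28.25 MHz.
131.65 MHz mod fs = 18.65 MHz.
18.65 MHz ≤ fs/2 = 28.25 MHz, appears at 18.65 MHz.
180 MHz mod fs = 10.5 MHz.
10.5 MHz ≤ fs/2 = 28.25 MHz, appears at 10.5 MHz.
125.15 MHz mod fs = 12.15 MHz.
12.15 MHz ≤ fs/2 = 28.25 MHz, appears at 12.15 MHz.
66.5 MHz mod fs = 10 MHz.
10 MHz ≤ fs/2 = 28.25 MHz, appears at 10 MHz.
Distinct values: {10 MHz, 10.5 MHz, 12.15 MHz, 18.65 MHz} → 4.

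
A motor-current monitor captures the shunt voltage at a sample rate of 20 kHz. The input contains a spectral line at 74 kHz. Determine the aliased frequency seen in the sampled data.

74 kHz mod fs = 14 kHz.
14 kHz > fs/2 = 10 kHz, folds to fs − 14 kHz = 6 kHz.

6 kHz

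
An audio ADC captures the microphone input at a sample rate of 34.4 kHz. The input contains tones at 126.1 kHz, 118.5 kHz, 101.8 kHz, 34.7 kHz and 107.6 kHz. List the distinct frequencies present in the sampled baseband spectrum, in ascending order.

fs/2 = 17.2 kHz.
126.1 kHz mod fs = 22.9 kHz.
22.9 kHz > fs/2 = 17.2 kHz, folds to fs − 22.9 kHz = 11.5 kHz.
118.5 kHz mod fs = 15.3 kHz.
15.3 kHz ≤ fs/2 = 17.2 kHz, appears at 15.3 kHz.
101.8 kHz mod fs = 33 kHz.
33 kHz > fs/2 = 17.2 kHz, folds to fs − 33 kHz = 1.4 kHz.
34.7 kHz mod fs = 0.3 kHz.
0.3 kHz ≤ fs/2 = 17.2 kHz, appears at 0.3 kHz.
107.6 kHz mod fs = 4.4 kHz.
4.4 kHz ≤ fs/2 = 17.2 kHz, appears at 4.4 kHz.
Distinct values: {0.3 kHz, 1.4 kHz, 4.4 kHz, 11.5 kHz, 15.3 kHz}.

0.3 kHz, 1.4 kHz, 4.4 kHz, 11.5 kHz, 15.3 kHz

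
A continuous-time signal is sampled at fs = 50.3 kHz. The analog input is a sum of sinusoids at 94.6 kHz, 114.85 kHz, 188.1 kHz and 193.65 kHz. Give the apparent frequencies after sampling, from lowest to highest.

fs/2 = 25.15 kHz.
94.6 kHz mod fs = 44.3 kHz.
44.3 kHz > fs/2 = 25.15 kHz, folds to fs − 44.3 kHz = 6 kHz.
114.85 kHz mod fs = 14.25 kHz.
14.25 kHz ≤ fs/2 = 25.15 kHz, appears at 14.25 kHz.
188.1 kHz mod fs = 37.2 kHz.
37.2 kHz > fs/2 = 25.15 kHz, folds to fs − 37.2 kHz = 13.1 kHz.
193.65 kHz mod fs = 42.75 kHz.
42.75 kHz > fs/2 = 25.15 kHz, folds to fs − 42.75 kHz = 7.55 kHz.
Distinct values: {6 kHz, 7.55 kHz, 13.1 kHz, 14.25 kHz}.

6 kHz, 7.55 kHz, 13.1 kHz, 14.25 kHz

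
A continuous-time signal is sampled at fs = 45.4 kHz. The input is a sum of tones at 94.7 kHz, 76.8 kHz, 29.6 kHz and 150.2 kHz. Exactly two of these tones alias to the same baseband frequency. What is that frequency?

fs/2 = 22.7 kHz.
94.7 kHz mod fs = 3.9 kHz.
3.9 kHz ≤ fs/2 = 22.7 kHz, appears at 3.9 kHz.
76.8 kHz mod fs = 31.4 kHz.
31.4 kHz > fs/2 = 22.7 kHz, folds to fs − 31.4 kHz = 14 kHz.
29.6 kHz > fs/2 = 22.7 kHz, folds to fs − 29.6 kHz = 15.8 kHz.
150.2 kHz mod fs = 14 kHz.
14 kHz ≤ fs/2 = 22.7 kHz, appears at 14 kHz.
76.8 kHz and 150.2 kHz both map to 14 kHz.

14 kHz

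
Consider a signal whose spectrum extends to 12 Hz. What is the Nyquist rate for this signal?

24 Hz

Nyquist rate = 2 × 12 Hz = 24 Hz.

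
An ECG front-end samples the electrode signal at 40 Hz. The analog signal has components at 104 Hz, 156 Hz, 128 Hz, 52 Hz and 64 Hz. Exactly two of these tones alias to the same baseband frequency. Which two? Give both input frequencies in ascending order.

64 Hz, 104 Hz

fs/2 = 20 Hz.
104 Hz mod fs = 24 Hz.
24 Hz > fs/2 = 20 Hz, folds to fs − 24 Hz = 16 Hz.
156 Hz mod fs = 36 Hz.
36 Hz > fs/2 = 20 Hz, folds to fs − 36 Hz = 4 Hz.
128 Hz mod fs = 8 Hz.
8 Hz ≤ fs/2 = 20 Hz, appears at 8 Hz.
52 Hz mod fs = 12 Hz.
12 Hz ≤ fs/2 = 20 Hz, appears at 12 Hz.
64 Hz mod fs = 24 Hz.
24 Hz > fs/2 = 20 Hz, folds to fs − 24 Hz = 16 Hz.
64 Hz and 104 Hz both map to 16 Hz.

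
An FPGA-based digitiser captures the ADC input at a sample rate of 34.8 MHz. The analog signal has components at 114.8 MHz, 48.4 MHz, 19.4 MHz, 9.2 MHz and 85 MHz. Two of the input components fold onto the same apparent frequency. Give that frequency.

fs/2 = 17.4 MHz.
114.8 MHz mod fs = 10.4 MHz.
10.4 MHz ≤ fs/2 = 17.4 MHz, appears at 10.4 MHz.
48.4 MHz mod fs = 13.6 MHz.
13.6 MHz ≤ fs/2 = 17.4 MHz, appears at 13.6 MHz.
19.4 MHz > fs/2 = 17.4 MHz, folds to fs − 19.4 MHz = 15.4 MHz.
9.2 MHz ≤ fs/2 = 17.4 MHz, passes unchanged.
85 MHz mod fs = 15.4 MHz.
15.4 MHz ≤ fs/2 = 17.4 MHz, appears at 15.4 MHz.
19.4 MHz and 85 MHz both map to 15.4 MHz.

15.4 MHz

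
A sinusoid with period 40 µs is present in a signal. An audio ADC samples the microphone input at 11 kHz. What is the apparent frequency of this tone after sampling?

3 kHz

T = 40 µs → f = 1/T = 25 kHz.
25 kHz mod fs = 3 kHz.
3 kHz ≤ fs/2 = 5.5 kHz, appears at 3 kHz.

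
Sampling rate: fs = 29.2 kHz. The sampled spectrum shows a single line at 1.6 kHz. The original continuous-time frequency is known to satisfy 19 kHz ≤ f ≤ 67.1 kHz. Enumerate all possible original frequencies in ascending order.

27.6 kHz, 30.8 kHz, 56.8 kHz, 60 kHz

Frequencies that alias to 1.6 kHz are k·fs ± 1.6 kHz for integer k ≥ 0.
k=0: 1.6 kHz.
k=1: 27.6 kHz, 30.8 kHz.
k=2: 56.8 kHz, 60 kHz.
k=3: 86 kHz, 89.2 kHz.
Within [19 kHz, 67.1 kHz]: 27.6 kHz, 30.8 kHz, 56.8 kHz, 60 kHz.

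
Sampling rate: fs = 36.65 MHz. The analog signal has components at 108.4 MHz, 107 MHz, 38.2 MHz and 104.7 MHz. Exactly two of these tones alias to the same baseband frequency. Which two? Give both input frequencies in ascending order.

fs/2 = 18.325 MHz.
108.4 MHz mod fs = 35.1 MHz.
35.1 MHz > fs/2 = 18.325 MHz, folds to fs − 35.1 MHz = 1.55 MHz.
107 MHz mod fs = 33.7 MHz.
33.7 MHz > fs/2 = 18.325 MHz, folds to fs − 33.7 MHz = 2.95 MHz.
38.2 MHz mod fs = 1.55 MHz.
1.55 MHz ≤ fs/2 = 18.325 MHz, appears at 1.55 MHz.
104.7 MHz mod fs = 31.4 MHz.
31.4 MHz > fs/2 = 18.325 MHz, folds to fs − 31.4 MHz = 5.25 MHz.
38.2 MHz and 108.4 MHz both map to 1.55 MHz.

38.2 MHz, 108.4 MHz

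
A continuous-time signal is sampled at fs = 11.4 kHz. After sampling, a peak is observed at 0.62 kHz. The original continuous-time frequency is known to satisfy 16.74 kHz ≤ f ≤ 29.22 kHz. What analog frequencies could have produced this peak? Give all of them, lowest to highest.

22.18 kHz, 23.42 kHz

Frequencies that alias to 0.62 kHz are k·fs ± 0.62 kHz for integer k ≥ 0.
k=0: 0.62 kHz.
k=1: 10.78 kHz, 12.02 kHz.
k=2: 22.18 kHz, 23.42 kHz.
k=3: 33.58 kHz, 34.82 kHz.
Within [16.74 kHz, 29.22 kHz]: 22.18 kHz, 23.42 kHz.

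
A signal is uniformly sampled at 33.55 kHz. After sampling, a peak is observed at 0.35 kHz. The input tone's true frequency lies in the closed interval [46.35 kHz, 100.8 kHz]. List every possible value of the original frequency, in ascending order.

Frequencies that alias to 0.35 kHz are k·fs ± 0.35 kHz for integer k ≥ 0.
k=0: 0.35 kHz.
k=1: 33.2 kHz, 33.9 kHz.
k=2: 66.75 kHz, 67.45 kHz.
k=3: 100.3 kHz, 101 kHz.
k=4: 133.85 kHz, 134.55 kHz.
Within [46.35 kHz, 100.8 kHz]: 66.75 kHz, 67.45 kHz, 100.3 kHz.

66.75 kHz, 67.45 kHz, 100.3 kHz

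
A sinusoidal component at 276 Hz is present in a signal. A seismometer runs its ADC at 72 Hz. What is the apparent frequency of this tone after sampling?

276 Hz mod fs = 60 Hz.
60 Hz > fs/2 = 36 Hz, folds to fs − 60 Hz = 12 Hz.

12 Hz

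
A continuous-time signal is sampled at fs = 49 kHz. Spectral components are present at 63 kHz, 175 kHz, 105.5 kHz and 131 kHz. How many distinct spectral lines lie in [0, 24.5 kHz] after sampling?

fs/2 = 24.5 kHz.
63 kHz mod fs = 14 kHz.
14 kHz ≤ fs/2 = 24.5 kHz, appears at 14 kHz.
175 kHz mod fs = 28 kHz.
28 kHz > fs/2 = 24.5 kHz, folds to fs − 28 kHz = 21 kHz.
105.5 kHz mod fs = 7.5 kHz.
7.5 kHz ≤ fs/2 = 24.5 kHz, appears at 7.5 kHz.
131 kHz mod fs = 33 kHz.
33 kHz > fs/2 = 24.5 kHz, folds to fs − 33 kHz = 16 kHz.
Distinct values: {7.5 kHz, 14 kHz, 16 kHz, 21 kHz} → 4.

4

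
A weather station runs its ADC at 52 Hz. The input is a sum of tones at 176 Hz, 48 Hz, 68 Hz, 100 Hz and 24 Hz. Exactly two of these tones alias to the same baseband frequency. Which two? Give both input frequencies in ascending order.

fs/2 = 26 Hz.
176 Hz mod fs = 20 Hz.
20 Hz ≤ fs/2 = 26 Hz, appears at 20 Hz.
48 Hz > fs/2 = 26 Hz, folds to fs − 48 Hz = 4 Hz.
68 Hz mod fs = 16 Hz.
16 Hz ≤ fs/2 = 26 Hz, appears at 16 Hz.
100 Hz mod fs = 48 Hz.
48 Hz > fs/2 = 26 Hz, folds to fs − 48 Hz = 4 Hz.
24 Hz ≤ fs/2 = 26 Hz, passes unchanged.
48 Hz and 100 Hz both map to 4 Hz.

48 Hz, 100 Hz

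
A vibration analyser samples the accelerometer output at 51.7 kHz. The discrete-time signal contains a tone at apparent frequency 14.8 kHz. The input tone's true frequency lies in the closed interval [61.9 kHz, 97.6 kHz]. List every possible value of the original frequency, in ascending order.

Frequencies that alias to 14.8 kHz are k·fs ± 14.8 kHz for integer k ≥ 0.
k=0: 14.8 kHz.
k=1: 36.9 kHz, 66.5 kHz.
k=2: 88.6 kHz, 118.2 kHz.
k=3: 140.3 kHz, 169.9 kHz.
Within [61.9 kHz, 97.6 kHz]: 66.5 kHz, 88.6 kHz.

66.5 kHz, 88.6 kHz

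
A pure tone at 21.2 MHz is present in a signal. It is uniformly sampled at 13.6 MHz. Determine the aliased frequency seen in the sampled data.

21.2 MHz mod fs = 7.6 MHz.
7.6 MHz > fs/2 = 6.8 MHz, folds to fs − 7.6 MHz = 6 MHz.

6 MHz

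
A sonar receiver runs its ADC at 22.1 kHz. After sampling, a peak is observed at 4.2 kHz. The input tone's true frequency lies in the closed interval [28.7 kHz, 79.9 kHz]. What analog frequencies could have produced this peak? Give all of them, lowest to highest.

Frequencies that alias to 4.2 kHz are k·fs ± 4.2 kHz for integer k ≥ 0.
k=0: 4.2 kHz.
k=1: 17.9 kHz, 26.3 kHz.
k=2: 40 kHz, 48.4 kHz.
k=3: 62.1 kHz, 70.5 kHz.
k=4: 84.2 kHz, 92.6 kHz.
Within [28.7 kHz, 79.9 kHz]: 40 kHz, 48.4 kHz, 62.1 kHz, 70.5 kHz.

40 kHz, 48.4 kHz, 62.1 kHz, 70.5 kHz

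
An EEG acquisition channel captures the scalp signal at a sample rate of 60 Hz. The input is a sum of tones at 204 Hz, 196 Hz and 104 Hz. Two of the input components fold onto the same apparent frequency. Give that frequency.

fs/2 = 30 Hz.
204 Hz mod fs = 24 Hz.
24 Hz ≤ fs/2 = 30 Hz, appears at 24 Hz.
196 Hz mod fs = 16 Hz.
16 Hz ≤ fs/2 = 30 Hz, appears at 16 Hz.
104 Hz mod fs = 44 Hz.
44 Hz > fs/2 = 30 Hz, folds to fs − 44 Hz = 16 Hz.
104 Hz and 196 Hz both map to 16 Hz.

16 Hz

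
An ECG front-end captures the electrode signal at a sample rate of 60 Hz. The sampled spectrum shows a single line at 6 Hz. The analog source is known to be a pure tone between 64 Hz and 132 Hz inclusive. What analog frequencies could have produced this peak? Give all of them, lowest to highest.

66 Hz, 114 Hz, 126 Hz

Frequencies that alias to 6 Hz are k·fs ± 6 Hz for integer k ≥ 0.
k=0: 6 Hz.
k=1: 54 Hz, 66 Hz.
k=2: 114 Hz, 126 Hz.
k=3: 174 Hz, 186 Hz.
Within [64 Hz, 132 Hz]: 66 Hz, 114 Hz, 126 Hz.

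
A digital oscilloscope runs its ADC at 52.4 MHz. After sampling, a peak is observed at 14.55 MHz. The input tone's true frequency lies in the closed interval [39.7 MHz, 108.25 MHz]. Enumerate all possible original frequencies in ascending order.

66.95 MHz, 90.25 MHz

Frequencies that alias to 14.55 MHz are k·fs ± 14.55 MHz for integer k ≥ 0.
k=0: 14.55 MHz.
k=1: 37.85 MHz, 66.95 MHz.
k=2: 90.25 MHz, 119.35 MHz.
k=3: 142.65 MHz, 171.75 MHz.
Within [39.7 MHz, 108.25 MHz]: 66.95 MHz, 90.25 MHz.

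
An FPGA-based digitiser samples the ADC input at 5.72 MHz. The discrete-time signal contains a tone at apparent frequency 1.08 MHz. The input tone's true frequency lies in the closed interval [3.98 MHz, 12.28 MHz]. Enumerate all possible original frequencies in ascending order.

Frequencies that alias to 1.08 MHz are k·fs ± 1.08 MHz for integer k ≥ 0.
k=0: 1.08 MHz.
k=1: 4.64 MHz, 6.8 MHz.
k=2: 10.36 MHz, 12.52 MHz.
k=3: 16.08 MHz, 18.24 MHz.
Within [3.98 MHz, 12.28 MHz]: 4.64 MHz, 6.8 MHz, 10.36 MHz.

4.64 MHz, 6.8 MHz, 10.36 MHz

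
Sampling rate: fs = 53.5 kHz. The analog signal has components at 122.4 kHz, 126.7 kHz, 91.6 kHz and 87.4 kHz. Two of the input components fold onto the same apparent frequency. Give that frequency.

15.4 kHz

fs/2 = 26.75 kHz.
122.4 kHz mod fs = 15.4 kHz.
15.4 kHz ≤ fs/2 = 26.75 kHz, appears at 15.4 kHz.
126.7 kHz mod fs = 19.7 kHz.
19.7 kHz ≤ fs/2 = 26.75 kHz, appears at 19.7 kHz.
91.6 kHz mod fs = 38.1 kHz.
38.1 kHz > fs/2 = 26.75 kHz, folds to fs − 38.1 kHz = 15.4 kHz.
87.4 kHz mod fs = 33.9 kHz.
33.9 kHz > fs/2 = 26.75 kHz, folds to fs − 33.9 kHz = 19.6 kHz.
91.6 kHz and 122.4 kHz both map to 15.4 kHz.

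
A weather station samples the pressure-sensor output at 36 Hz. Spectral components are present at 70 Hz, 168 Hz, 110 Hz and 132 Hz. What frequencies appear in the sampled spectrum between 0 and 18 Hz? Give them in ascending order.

fs/2 = 18 Hz.
70 Hz mod fs = 34 Hz.
34 Hz > fs/2 = 18 Hz, folds to fs − 34 Hz = 2 Hz.
168 Hz mod fs = 24 Hz.
24 Hz > fs/2 = 18 Hz, folds to fs − 24 Hz = 12 Hz.
110 Hz mod fs = 2 Hz.
2 Hz ≤ fs/2 = 18 Hz, appears at 2 Hz.
132 Hz mod fs = 24 Hz.
24 Hz > fs/2 = 18 Hz, folds to fs − 24 Hz = 12 Hz.
Distinct values: {2 Hz, 12 Hz}.

2 Hz, 12 Hz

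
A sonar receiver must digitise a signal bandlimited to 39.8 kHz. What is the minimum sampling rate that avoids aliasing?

79.6 kHz

Nyquist rate = 2 × 39.8 kHz = 79.6 kHz.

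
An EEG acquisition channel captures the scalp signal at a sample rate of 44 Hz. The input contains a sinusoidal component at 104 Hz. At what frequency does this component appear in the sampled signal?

104 Hz mod fs = 16 Hz.
16 Hz ≤ fs/2 = 22 Hz, appears at 16 Hz.

16 Hz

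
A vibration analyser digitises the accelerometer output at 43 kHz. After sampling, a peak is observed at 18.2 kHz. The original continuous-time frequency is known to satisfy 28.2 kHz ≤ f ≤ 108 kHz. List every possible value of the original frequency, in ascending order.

61.2 kHz, 67.8 kHz, 104.2 kHz

Frequencies that alias to 18.2 kHz are k·fs ± 18.2 kHz for integer k ≥ 0.
k=0: 18.2 kHz.
k=1: 24.8 kHz, 61.2 kHz.
k=2: 67.8 kHz, 104.2 kHz.
k=3: 110.8 kHz, 147.2 kHz.
Within [28.2 kHz, 108 kHz]: 61.2 kHz, 67.8 kHz, 104.2 kHz.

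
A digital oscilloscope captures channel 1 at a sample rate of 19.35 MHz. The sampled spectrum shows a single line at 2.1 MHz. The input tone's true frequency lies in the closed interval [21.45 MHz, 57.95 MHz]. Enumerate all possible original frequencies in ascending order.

21.45 MHz, 36.6 MHz, 40.8 MHz, 55.95 MHz

Frequencies that alias to 2.1 MHz are k·fs ± 2.1 MHz for integer k ≥ 0.
k=0: 2.1 MHz.
k=1: 17.25 MHz, 21.45 MHz.
k=2: 36.6 MHz, 40.8 MHz.
k=3: 55.95 MHz, 60.15 MHz.
k=4: 75.3 MHz, 79.5 MHz.
Within [21.45 MHz, 57.95 MHz]: 21.45 MHz, 36.6 MHz, 40.8 MHz, 55.95 MHz.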